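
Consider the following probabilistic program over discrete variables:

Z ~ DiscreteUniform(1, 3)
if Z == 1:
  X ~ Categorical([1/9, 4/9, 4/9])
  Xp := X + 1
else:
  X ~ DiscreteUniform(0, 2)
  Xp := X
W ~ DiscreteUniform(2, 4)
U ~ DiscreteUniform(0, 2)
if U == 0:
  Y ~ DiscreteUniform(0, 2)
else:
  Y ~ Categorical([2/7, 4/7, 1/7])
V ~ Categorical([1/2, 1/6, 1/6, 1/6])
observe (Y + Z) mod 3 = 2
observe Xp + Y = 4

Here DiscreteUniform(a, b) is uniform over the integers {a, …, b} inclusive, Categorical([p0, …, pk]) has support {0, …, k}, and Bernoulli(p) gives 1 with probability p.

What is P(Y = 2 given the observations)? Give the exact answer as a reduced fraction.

P(Y = 2 | obs) = 39/163

Enumerate traces; 72 have nonzero weight after conditioning:
  (Z=1, X=2, W=2, U=0, Y=1, V=0) weight 2/729
  (Z=1, X=2, W=2, U=0, Y=1, V=1) weight 2/2187
  (Z=1, X=2, W=2, U=0, Y=1, V=2) weight 2/2187
  (Z=1, X=2, W=2, U=0, Y=1, V=3) weight 2/2187
  (Z=1, X=2, W=2, U=1, Y=1, V=0) weight 8/1701
  (Z=1, X=2, W=2, U=1, Y=1, V=1) weight 8/5103
  (Z=1, X=2, W=2, U=1, Y=1, V=2) weight 8/5103
  (Z=1, X=2, W=2, U=1, Y=1, V=3) weight 8/5103
  (Z=3, X=2, W=2, U=0, Y=2, V=0) weight 1/486
  … 63 more
Group by Y:
  weight(Y=1) = 124/1701
  weight(Y=2) = 13/567
Total weight = 124/1701 + 13/567 = 163/1701
P(Y=1 | obs) = 124/1701 / 163/1701 = 124/163
P(Y=2 | obs) = 13/567 / 163/1701 = 39/163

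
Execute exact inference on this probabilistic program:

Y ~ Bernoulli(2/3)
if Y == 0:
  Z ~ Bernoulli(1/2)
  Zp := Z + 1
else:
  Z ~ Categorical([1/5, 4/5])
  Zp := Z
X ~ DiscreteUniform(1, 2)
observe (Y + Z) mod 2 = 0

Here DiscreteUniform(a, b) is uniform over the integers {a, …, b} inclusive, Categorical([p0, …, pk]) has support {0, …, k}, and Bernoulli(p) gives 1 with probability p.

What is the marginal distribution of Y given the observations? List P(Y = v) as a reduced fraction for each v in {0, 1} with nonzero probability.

P(Y=0) = 5/21, P(Y=1) = 16/21

Enumerate traces; 4 have nonzero weight after conditioning:
  (Y=0, Z=0, X=1) weight 1/12
  (Y=0, Z=0, X=2) weight 1/12
  (Y=1, Z=1, X=1) weight 4/15
  (Y=1, Z=1, X=2) weight 4/15
Group by Y:
  weight(Y=0) = 1/6
  weight(Y=1) = 8/15
Total weight = 1/6 + 8/15 = 7/10
P(Y=0 | obs) = 1/6 / 7/10 = 5/21
P(Y=1 | obs) = 8/15 / 7/10 = 16/21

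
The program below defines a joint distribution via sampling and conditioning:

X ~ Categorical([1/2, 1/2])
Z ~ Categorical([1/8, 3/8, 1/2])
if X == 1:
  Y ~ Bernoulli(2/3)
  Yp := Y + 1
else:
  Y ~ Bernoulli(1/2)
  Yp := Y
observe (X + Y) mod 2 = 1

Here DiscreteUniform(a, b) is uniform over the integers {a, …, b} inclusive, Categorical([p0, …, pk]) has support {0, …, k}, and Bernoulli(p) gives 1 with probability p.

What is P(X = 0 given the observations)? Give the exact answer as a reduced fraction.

Enumerate traces; 6 have nonzero weight after conditioning:
  (X=0, Z=0, Y=1) weight 1/32
  (X=0, Z=1, Y=1) weight 3/32
  (X=0, Z=2, Y=1) weight 1/8
  (X=1, Z=0, Y=0) weight 1/48
  (X=1, Z=1, Y=0) weight 1/16
  (X=1, Z=2, Y=0) weight 1/12
Group by X:
  weight(X=0) = 1/4
  weight(X=1) = 1/6
Total weight = 1/4 + 1/6 = 5/12
P(X=0 | obs) = 1/4 / 5/12 = 3/5
P(X=1 | obs) = 1/6 / 5/12 = 2/5

P(X = 0 | obs) = 3/5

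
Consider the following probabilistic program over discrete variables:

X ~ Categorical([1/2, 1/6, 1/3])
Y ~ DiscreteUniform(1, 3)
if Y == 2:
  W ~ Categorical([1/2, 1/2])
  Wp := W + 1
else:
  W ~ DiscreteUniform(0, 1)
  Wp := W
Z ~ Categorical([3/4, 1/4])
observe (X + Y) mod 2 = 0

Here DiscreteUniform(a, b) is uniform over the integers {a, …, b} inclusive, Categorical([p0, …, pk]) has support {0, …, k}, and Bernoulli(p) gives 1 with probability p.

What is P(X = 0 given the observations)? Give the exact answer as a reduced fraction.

P(X = 0 | obs) = 3/7

Enumerate traces; 16 have nonzero weight after conditioning:
  (X=0, Y=2, W=0, Z=0) weight 1/16
  (X=0, Y=2, W=0, Z=1) weight 1/48
  (X=0, Y=2, W=1, Z=0) weight 1/16
  (X=0, Y=2, W=1, Z=1) weight 1/48
  (X=1, Y=1, W=0, Z=0) weight 1/48
  (X=1, Y=1, W=0, Z=1) weight 1/144
  (X=1, Y=1, W=1, Z=0) weight 1/48
  (X=1, Y=1, W=1, Z=1) weight 1/144
  (X=2, Y=2, W=0, Z=0) weight 1/24
  … 7 more
Group by X:
  weight(X=0) = 1/6
  weight(X=1) = 1/9
  weight(X=2) = 1/9
Total weight = 1/6 + 1/9 + 1/9 = 7/18
P(X=0 | obs) = 1/6 / 7/18 = 3/7
P(X=1 | obs) = 1/9 / 7/18 = 2/7
P(X=2 | obs) = 1/9 / 7/18 = 2/7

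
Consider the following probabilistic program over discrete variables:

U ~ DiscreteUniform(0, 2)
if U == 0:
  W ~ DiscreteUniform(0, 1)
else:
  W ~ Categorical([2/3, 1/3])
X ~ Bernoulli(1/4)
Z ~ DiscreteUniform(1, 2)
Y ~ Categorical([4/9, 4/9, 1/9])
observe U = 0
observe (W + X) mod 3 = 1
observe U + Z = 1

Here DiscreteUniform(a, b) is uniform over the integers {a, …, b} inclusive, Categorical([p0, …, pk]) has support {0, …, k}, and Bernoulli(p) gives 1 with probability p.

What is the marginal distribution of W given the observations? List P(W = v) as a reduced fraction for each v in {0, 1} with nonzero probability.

P(W=0) = 1/4, P(W=1) = 3/4

Enumerate traces; 6 have nonzero weight after conditioning:
  (U=0, W=0, X=1, Z=1, Y=0) weight 1/108
  (U=0, W=0, X=1, Z=1, Y=1) weight 1/108
  (U=0, W=0, X=1, Z=1, Y=2) weight 1/432
  (U=0, W=1, X=0, Z=1, Y=0) weight 1/36
  (U=0, W=1, X=0, Z=1, Y=1) weight 1/36
  (U=0, W=1, X=0, Z=1, Y=2) weight 1/144
Group by W:
  weight(W=0) = 1/48
  weight(W=1) = 1/16
Total weight = 1/48 + 1/16 = 1/12
P(W=0 | obs) = 1/48 / 1/12 = 1/4
P(W=1 | obs) = 1/16 / 1/12 = 3/4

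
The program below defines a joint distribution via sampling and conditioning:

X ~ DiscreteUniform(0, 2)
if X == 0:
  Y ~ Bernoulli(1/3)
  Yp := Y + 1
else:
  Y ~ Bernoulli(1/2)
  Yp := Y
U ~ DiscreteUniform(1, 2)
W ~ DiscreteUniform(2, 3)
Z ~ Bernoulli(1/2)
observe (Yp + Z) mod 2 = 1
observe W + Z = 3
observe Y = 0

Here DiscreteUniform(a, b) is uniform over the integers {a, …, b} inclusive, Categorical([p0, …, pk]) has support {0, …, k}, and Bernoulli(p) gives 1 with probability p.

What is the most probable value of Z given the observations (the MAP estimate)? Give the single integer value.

argmax_v P(Z = v | obs) = 1

Enumerate traces; 6 have nonzero weight after conditioning:
  (X=0, Y=0, U=1, W=3, Z=0) weight 1/36
  (X=0, Y=0, U=2, W=3, Z=0) weight 1/36
  (X=1, Y=0, U=1, W=2, Z=1) weight 1/48
  (X=1, Y=0, U=2, W=2, Z=1) weight 1/48
  (X=2, Y=0, U=1, W=2, Z=1) weight 1/48
  (X=2, Y=0, U=2, W=2, Z=1) weight 1/48
Group by Z:
  weight(Z=0) = 1/18
  weight(Z=1) = 1/12
Total weight = 1/18 + 1/12 = 5/36
P(Z=0 | obs) = 1/18 / 5/36 = 2/5
P(Z=1 | obs) = 1/12 / 5/36 = 3/5
argmax = 1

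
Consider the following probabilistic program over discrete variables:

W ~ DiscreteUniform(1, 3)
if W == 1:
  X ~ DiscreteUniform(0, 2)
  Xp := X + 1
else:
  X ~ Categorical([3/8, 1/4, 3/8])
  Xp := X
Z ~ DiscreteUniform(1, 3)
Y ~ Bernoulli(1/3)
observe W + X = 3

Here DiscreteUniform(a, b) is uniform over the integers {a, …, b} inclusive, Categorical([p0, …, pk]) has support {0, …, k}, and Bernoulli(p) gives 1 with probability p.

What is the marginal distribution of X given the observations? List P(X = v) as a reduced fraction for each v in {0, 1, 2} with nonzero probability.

P(X=0) = 9/23, P(X=1) = 6/23, P(X=2) = 8/23

Enumerate traces; 18 have nonzero weight after conditioning:
  (W=1, X=2, Z=1, Y=0) weight 2/81
  (W=1, X=2, Z=1, Y=1) weight 1/81
  (W=1, X=2, Z=2, Y=0) weight 2/81
  (W=1, X=2, Z=2, Y=1) weight 1/81
  (W=1, X=2, Z=3, Y=0) weight 2/81
  (W=1, X=2, Z=3, Y=1) weight 1/81
  (W=2, X=1, Z=1, Y=0) weight 1/54
  (W=2, X=1, Z=1, Y=1) weight 1/108
  (W=3, X=0, Z=1, Y=0) weight 1/36
  … 9 more
Group by X:
  weight(X=0) = 1/8
  weight(X=1) = 1/12
  weight(X=2) = 1/9
Total weight = 1/8 + 1/12 + 1/9 = 23/72
P(X=0 | obs) = 1/8 / 23/72 = 9/23
P(X=1 | obs) = 1/12 / 23/72 = 6/23
P(X=2 | obs) = 1/9 / 23/72 = 8/23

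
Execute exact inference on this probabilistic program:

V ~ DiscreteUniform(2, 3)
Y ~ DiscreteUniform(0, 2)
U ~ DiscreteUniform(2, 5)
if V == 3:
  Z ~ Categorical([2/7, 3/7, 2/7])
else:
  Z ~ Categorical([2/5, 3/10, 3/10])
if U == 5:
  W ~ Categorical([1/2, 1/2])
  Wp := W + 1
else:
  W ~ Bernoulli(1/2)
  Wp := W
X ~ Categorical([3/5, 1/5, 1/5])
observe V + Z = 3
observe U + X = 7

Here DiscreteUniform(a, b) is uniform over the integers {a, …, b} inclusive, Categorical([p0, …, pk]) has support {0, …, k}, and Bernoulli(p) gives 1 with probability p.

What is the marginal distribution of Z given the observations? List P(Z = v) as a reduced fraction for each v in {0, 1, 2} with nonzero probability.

P(Z=0) = 20/41, P(Z=1) = 21/41

Enumerate traces; 12 have nonzero weight after conditioning:
  (V=2, Y=0, U=5, Z=1, W=0, X=2) weight 1/800
  (V=2, Y=0, U=5, Z=1, W=1, X=2) weight 1/800
  (V=2, Y=1, U=5, Z=1, W=0, X=2) weight 1/800
  (V=2, Y=1, U=5, Z=1, W=1, X=2) weight 1/800
  (V=2, Y=2, U=5, Z=1, W=0, X=2) weight 1/800
  (V=2, Y=2, U=5, Z=1, W=1, X=2) weight 1/800
  (V=3, Y=0, U=5, Z=0, W=0, X=2) weight 1/840
  (V=3, Y=0, U=5, Z=0, W=1, X=2) weight 1/840
  … 4 more
Group by Z:
  weight(Z=0) = 1/140
  weight(Z=1) = 3/400
Total weight = 1/140 + 3/400 = 41/2800
P(Z=0 | obs) = 1/140 / 41/2800 = 20/41
P(Z=1 | obs) = 3/400 / 41/2800 = 21/41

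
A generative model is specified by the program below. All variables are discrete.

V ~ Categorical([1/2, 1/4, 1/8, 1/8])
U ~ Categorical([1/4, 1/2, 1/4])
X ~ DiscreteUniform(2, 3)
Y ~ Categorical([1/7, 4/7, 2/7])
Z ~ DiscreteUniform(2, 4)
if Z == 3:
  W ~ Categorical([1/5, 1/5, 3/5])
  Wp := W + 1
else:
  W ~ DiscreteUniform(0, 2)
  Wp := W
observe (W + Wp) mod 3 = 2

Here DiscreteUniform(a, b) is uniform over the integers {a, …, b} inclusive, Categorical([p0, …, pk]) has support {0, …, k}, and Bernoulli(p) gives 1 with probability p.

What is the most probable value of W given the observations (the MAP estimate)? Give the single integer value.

Enumerate traces; 216 have nonzero weight after conditioning:
  (V=0, U=0, X=2, Y=0, Z=2, W=1) weight 1/1008
  (V=0, U=0, X=2, Y=0, Z=3, W=2) weight 1/560
  (V=0, U=0, X=2, Y=0, Z=4, W=1) weight 1/1008
  (V=0, U=0, X=2, Y=1, Z=2, W=1) weight 1/252
  (V=0, U=0, X=2, Y=1, Z=3, W=2) weight 1/140
  (V=0, U=0, X=2, Y=1, Z=4, W=1) weight 1/252
  (V=0, U=0, X=2, Y=2, Z=2, W=1) weight 1/504
  (V=0, U=0, X=2, Y=2, Z=3, W=2) weight 1/280
  … 208 more
Group by W:
  weight(W=1) = 2/9
  weight(W=2) = 1/5
Total weight = 2/9 + 1/5 = 19/45
P(W=1 | obs) = 2/9 / 19/45 = 10/19
P(W=2 | obs) = 1/5 / 19/45 = 9/19
argmax = 1

argmax_v P(W = v | obs) = 1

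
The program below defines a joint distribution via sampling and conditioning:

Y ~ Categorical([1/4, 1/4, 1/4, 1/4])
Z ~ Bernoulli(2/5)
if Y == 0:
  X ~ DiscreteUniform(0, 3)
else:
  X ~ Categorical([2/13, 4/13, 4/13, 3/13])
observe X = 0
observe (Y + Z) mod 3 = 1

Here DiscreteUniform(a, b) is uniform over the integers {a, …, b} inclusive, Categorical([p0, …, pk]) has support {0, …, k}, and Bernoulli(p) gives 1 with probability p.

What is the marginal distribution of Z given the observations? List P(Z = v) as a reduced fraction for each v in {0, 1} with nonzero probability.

P(Z=0) = 4/11, P(Z=1) = 7/11

Enumerate traces; 3 have nonzero weight after conditioning:
  (Y=0, Z=1, X=0) weight 1/40
  (Y=1, Z=0, X=0) weight 3/130
  (Y=3, Z=1, X=0) weight 1/65
Group by Z:
  weight(Z=0) = 3/130
  weight(Z=1) = 21/520
Total weight = 3/130 + 21/520 = 33/520
P(Z=0 | obs) = 3/130 / 33/520 = 4/11
P(Z=1 | obs) = 21/520 / 33/520 = 7/11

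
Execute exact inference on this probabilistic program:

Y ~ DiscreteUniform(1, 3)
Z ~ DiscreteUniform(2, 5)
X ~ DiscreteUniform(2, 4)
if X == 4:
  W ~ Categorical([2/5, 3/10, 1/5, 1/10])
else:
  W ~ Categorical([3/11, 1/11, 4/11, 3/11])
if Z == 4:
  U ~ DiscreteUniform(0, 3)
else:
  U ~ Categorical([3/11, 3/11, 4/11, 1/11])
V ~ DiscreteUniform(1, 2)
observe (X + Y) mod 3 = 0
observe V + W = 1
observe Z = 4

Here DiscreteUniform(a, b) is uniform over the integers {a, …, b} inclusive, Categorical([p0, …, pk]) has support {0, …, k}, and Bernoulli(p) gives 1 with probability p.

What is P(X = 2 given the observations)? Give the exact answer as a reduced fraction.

P(X = 2 | obs) = 15/52

Enumerate traces; 12 have nonzero weight after conditioning:
  (Y=1, Z=4, X=2, W=0, U=0, V=1) weight 1/1056
  (Y=1, Z=4, X=2, W=0, U=1, V=1) weight 1/1056
  (Y=1, Z=4, X=2, W=0, U=2, V=1) weight 1/1056
  (Y=1, Z=4, X=2, W=0, U=3, V=1) weight 1/1056
  (Y=2, Z=4, X=4, W=0, U=0, V=1) weight 1/720
  (Y=2, Z=4, X=4, W=0, U=1, V=1) weight 1/720
  (Y=2, Z=4, X=4, W=0, U=2, V=1) weight 1/720
  (Y=2, Z=4, X=4, W=0, U=3, V=1) weight 1/720
  (Y=3, Z=4, X=3, W=0, U=0, V=1) weight 1/1056
  … 3 more
Group by X:
  weight(X=2) = 1/264
  weight(X=3) = 1/264
  weight(X=4) = 1/180
Total weight = 1/264 + 1/264 + 1/180 = 13/990
P(X=2 | obs) = 1/264 / 13/990 = 15/52
P(X=3 | obs) = 1/264 / 13/990 = 15/52
P(X=4 | obs) = 1/180 / 13/990 = 11/26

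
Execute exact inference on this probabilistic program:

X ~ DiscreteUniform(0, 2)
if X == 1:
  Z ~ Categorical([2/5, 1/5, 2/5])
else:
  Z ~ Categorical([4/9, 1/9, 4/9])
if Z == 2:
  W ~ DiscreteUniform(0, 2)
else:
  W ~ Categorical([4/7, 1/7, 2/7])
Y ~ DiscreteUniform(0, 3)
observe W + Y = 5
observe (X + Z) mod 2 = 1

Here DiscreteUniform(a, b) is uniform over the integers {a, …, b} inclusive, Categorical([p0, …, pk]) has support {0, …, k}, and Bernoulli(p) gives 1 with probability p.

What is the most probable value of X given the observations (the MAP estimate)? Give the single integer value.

argmax_v P(X = v | obs) = 1

Enumerate traces; 4 have nonzero weight after conditioning:
  (X=0, Z=1, W=2, Y=3) weight 1/378
  (X=1, Z=0, W=2, Y=3) weight 1/105
  (X=1, Z=2, W=2, Y=3) weight 1/90
  (X=2, Z=1, W=2, Y=3) weight 1/378
Group by X:
  weight(X=0) = 1/378
  weight(X=1) = 13/630
  weight(X=2) = 1/378
Total weight = 1/378 + 13/630 + 1/378 = 7/270
P(X=0 | obs) = 1/378 / 7/270 = 5/49
P(X=1 | obs) = 13/630 / 7/270 = 39/49
P(X=2 | obs) = 1/378 / 7/270 = 5/49
argmax = 1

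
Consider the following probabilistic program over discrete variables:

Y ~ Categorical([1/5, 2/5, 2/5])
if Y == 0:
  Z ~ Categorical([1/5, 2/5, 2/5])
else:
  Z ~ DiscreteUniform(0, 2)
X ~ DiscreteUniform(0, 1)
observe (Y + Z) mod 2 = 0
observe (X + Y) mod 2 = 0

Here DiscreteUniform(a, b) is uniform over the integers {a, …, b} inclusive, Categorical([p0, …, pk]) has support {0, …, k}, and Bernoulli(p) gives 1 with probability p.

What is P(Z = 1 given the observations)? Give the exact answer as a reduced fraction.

P(Z = 1 | obs) = 10/39

Enumerate traces; 5 have nonzero weight after conditioning:
  (Y=0, Z=0, X=0) weight 1/50
  (Y=0, Z=2, X=0) weight 1/25
  (Y=1, Z=1, X=1) weight 1/15
  (Y=2, Z=0, X=0) weight 1/15
  (Y=2, Z=2, X=0) weight 1/15
Group by Z:
  weight(Z=0) = 13/150
  weight(Z=1) = 1/15
  weight(Z=2) = 8/75
Total weight = 13/150 + 1/15 + 8/75 = 13/50
P(Z=0 | obs) = 13/150 / 13/50 = 1/3
P(Z=1 | obs) = 1/15 / 13/50 = 10/39
P(Z=2 | obs) = 8/75 / 13/50 = 16/39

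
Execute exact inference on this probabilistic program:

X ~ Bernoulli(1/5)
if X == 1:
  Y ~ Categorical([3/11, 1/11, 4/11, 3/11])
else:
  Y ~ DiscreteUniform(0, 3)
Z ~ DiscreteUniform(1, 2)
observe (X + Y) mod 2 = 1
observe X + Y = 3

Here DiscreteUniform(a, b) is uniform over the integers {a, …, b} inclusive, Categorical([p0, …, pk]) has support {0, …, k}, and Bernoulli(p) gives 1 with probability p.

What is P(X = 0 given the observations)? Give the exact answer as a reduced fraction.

Enumerate traces; 4 have nonzero weight after conditioning:
  (X=0, Y=3, Z=1) weight 1/10
  (X=0, Y=3, Z=2) weight 1/10
  (X=1, Y=2, Z=1) weight 2/55
  (X=1, Y=2, Z=2) weight 2/55
Group by X:
  weight(X=0) = 1/5
  weight(X=1) = 4/55
Total weight = 1/5 + 4/55 = 3/11
P(X=0 | obs) = 1/5 / 3/11 = 11/15
P(X=1 | obs) = 4/55 / 3/11 = 4/15

P(X = 0 | obs) = 11/15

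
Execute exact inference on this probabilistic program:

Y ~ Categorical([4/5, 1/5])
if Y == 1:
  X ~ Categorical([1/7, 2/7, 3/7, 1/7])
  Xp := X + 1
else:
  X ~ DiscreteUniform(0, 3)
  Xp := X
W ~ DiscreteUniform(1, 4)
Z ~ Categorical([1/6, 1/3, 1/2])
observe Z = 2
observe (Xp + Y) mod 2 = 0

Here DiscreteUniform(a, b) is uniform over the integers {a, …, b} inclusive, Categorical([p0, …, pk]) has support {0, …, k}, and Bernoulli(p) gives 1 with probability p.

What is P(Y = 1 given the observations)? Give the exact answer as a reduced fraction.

Enumerate traces; 16 have nonzero weight after conditioning:
  (Y=0, X=0, W=1, Z=2) weight 1/40
  (Y=0, X=0, W=2, Z=2) weight 1/40
  (Y=0, X=0, W=3, Z=2) weight 1/40
  (Y=0, X=0, W=4, Z=2) weight 1/40
  (Y=0, X=2, W=1, Z=2) weight 1/40
  (Y=0, X=2, W=2, Z=2) weight 1/40
  (Y=0, X=2, W=3, Z=2) weight 1/40
  (Y=0, X=2, W=4, Z=2) weight 1/40
  (Y=1, X=0, W=1, Z=2) weight 1/280
  … 7 more
Group by Y:
  weight(Y=0) = 1/5
  weight(Y=1) = 2/35
Total weight = 1/5 + 2/35 = 9/35
P(Y=0 | obs) = 1/5 / 9/35 = 7/9
P(Y=1 | obs) = 2/35 / 9/35 = 2/9

P(Y = 1 | obs) = 2/9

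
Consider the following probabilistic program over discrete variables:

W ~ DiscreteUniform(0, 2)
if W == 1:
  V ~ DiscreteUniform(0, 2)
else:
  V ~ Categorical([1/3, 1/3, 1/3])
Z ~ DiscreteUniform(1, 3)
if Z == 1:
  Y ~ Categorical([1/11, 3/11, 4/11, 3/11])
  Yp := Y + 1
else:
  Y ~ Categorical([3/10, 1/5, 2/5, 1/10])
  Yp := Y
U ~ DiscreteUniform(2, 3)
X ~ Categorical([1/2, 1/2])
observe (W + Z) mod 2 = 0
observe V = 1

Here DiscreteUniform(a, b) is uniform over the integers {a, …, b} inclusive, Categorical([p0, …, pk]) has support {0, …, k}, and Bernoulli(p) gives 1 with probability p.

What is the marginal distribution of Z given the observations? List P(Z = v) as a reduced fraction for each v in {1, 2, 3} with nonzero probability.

P(Z=1) = 1/4, P(Z=2) = 1/2, P(Z=3) = 1/4

Enumerate traces; 64 have nonzero weight after conditioning:
  (W=0, V=1, Z=2, Y=0, U=2, X=0) weight 1/360
  (W=0, V=1, Z=2, Y=0, U=2, X=1) weight 1/360
  (W=0, V=1, Z=2, Y=0, U=3, X=0) weight 1/360
  (W=0, V=1, Z=2, Y=0, U=3, X=1) weight 1/360
  (W=0, V=1, Z=2, Y=1, U=2, X=0) weight 1/540
  (W=0, V=1, Z=2, Y=1, U=2, X=1) weight 1/540
  (W=0, V=1, Z=2, Y=1, U=3, X=0) weight 1/540
  (W=0, V=1, Z=2, Y=1, U=3, X=1) weight 1/540
  (W=1, V=1, Z=1, Y=0, U=2, X=0) weight 1/1188
  (W=1, V=1, Z=3, Y=0, U=2, X=0) weight 1/360
  … 54 more
Group by Z:
  weight(Z=1) = 1/27
  weight(Z=2) = 2/27
  weight(Z=3) = 1/27
Total weight = 1/27 + 2/27 + 1/27 = 4/27
P(Z=1 | obs) = 1/27 / 4/27 = 1/4
P(Z=2 | obs) = 2/27 / 4/27 = 1/2
P(Z=3 | obs) = 1/27 / 4/27 = 1/4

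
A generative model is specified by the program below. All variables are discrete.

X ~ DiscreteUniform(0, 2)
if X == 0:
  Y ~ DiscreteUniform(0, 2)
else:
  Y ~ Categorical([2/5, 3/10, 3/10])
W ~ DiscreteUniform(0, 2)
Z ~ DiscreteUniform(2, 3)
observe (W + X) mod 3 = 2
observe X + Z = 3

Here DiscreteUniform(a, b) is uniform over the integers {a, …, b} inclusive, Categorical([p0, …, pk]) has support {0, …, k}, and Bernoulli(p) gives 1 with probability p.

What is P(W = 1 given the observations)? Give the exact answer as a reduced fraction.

P(W = 1 | obs) = 1/2

Enumerate traces; 6 have nonzero weight after conditioning:
  (X=0, Y=0, W=2, Z=3) weight 1/54
  (X=0, Y=1, W=2, Z=3) weight 1/54
  (X=0, Y=2, W=2, Z=3) weight 1/54
  (X=1, Y=0, W=1, Z=2) weight 1/45
  (X=1, Y=1, W=1, Z=2) weight 1/60
  (X=1, Y=2, W=1, Z=2) weight 1/60
Group by W:
  weight(W=1) = 1/18
  weight(W=2) = 1/18
Total weight = 1/18 + 1/18 = 1/9
P(W=1 | obs) = 1/18 / 1/9 = 1/2
P(W=2 | obs) = 1/18 / 1/9 = 1/2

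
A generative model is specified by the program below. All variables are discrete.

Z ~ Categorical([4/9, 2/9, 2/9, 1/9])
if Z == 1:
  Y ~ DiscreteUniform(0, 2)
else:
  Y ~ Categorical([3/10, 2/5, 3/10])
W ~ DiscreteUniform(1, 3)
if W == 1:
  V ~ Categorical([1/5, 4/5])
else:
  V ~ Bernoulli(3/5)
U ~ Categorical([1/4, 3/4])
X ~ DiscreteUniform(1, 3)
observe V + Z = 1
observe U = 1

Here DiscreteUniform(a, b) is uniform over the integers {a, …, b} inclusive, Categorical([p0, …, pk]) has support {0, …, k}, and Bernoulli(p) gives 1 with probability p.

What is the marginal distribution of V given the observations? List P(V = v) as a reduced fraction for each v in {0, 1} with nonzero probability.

P(V=0) = 1/5, P(V=1) = 4/5

Enumerate traces; 54 have nonzero weight after conditioning:
  (Z=0, Y=0, W=1, V=1, U=1, X=1) weight 2/225
  (Z=0, Y=0, W=1, V=1, U=1, X=2) weight 2/225
  (Z=0, Y=0, W=1, V=1, U=1, X=3) weight 2/225
  (Z=0, Y=0, W=2, V=1, U=1, X=1) weight 1/150
  (Z=0, Y=0, W=2, V=1, U=1, X=2) weight 1/150
  (Z=0, Y=0, W=2, V=1, U=1, X=3) weight 1/150
  (Z=0, Y=0, W=3, V=1, U=1, X=1) weight 1/150
  (Z=0, Y=0, W=3, V=1, U=1, X=2) weight 1/150
  (Z=1, Y=0, W=1, V=0, U=1, X=1) weight 1/810
  … 45 more
Group by V:
  weight(V=0) = 1/18
  weight(V=1) = 2/9
Total weight = 1/18 + 2/9 = 5/18
P(V=0 | obs) = 1/18 / 5/18 = 1/5
P(V=1 | obs) = 2/9 / 5/18 = 4/5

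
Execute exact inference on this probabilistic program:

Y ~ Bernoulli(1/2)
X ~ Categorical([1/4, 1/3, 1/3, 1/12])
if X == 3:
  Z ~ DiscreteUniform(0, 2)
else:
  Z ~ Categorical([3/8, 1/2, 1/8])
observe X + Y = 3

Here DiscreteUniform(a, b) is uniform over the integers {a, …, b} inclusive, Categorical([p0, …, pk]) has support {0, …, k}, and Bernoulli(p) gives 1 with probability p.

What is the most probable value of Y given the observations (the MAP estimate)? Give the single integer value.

argmax_v P(Y = v | obs) = 1

Enumerate traces; 6 have nonzero weight after conditioning:
  (Y=0, X=3, Z=0) weight 1/72
  (Y=0, X=3, Z=1) weight 1/72
  (Y=0, X=3, Z=2) weight 1/72
  (Y=1, X=2, Z=0) weight 1/16
  (Y=1, X=2, Z=1) weight 1/12
  (Y=1, X=2, Z=2) weight 1/48
Group by Y:
  weight(Y=0) = 1/24
  weight(Y=1) = 1/6
Total weight = 1/24 + 1/6 = 5/24
P(Y=0 | obs) = 1/24 / 5/24 = 1/5
P(Y=1 | obs) = 1/6 / 5/24 = 4/5
argmax = 1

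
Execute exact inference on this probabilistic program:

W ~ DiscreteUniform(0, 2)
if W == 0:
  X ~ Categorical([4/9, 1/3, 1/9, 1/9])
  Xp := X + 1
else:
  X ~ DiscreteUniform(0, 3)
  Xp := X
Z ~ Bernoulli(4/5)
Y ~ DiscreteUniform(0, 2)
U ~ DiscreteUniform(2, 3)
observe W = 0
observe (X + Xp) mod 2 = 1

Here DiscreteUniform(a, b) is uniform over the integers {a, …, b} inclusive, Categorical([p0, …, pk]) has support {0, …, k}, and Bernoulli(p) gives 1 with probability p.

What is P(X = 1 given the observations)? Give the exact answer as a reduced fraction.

Enumerate traces; 48 have nonzero weight after conditioning:
  (W=0, X=0, Z=0, Y=0, U=2) weight 2/405
  (W=0, X=0, Z=0, Y=0, U=3) weight 2/405
  (W=0, X=0, Z=0, Y=1, U=2) weight 2/405
  (W=0, X=0, Z=0, Y=1, U=3) weight 2/405
  (W=0, X=0, Z=0, Y=2, U=2) weight 2/405
  (W=0, X=0, Z=0, Y=2, U=3) weight 2/405
  (W=0, X=0, Z=1, Y=0, U=2) weight 8/405
  (W=0, X=0, Z=1, Y=0, U=3) weight 8/405
  (W=0, X=1, Z=0, Y=0, U=2) weight 1/270
  (W=0, X=2, Z=0, Y=0, U=2) weight 1/810
  … 38 more
Group by X:
  weight(X=0) = 4/27
  weight(X=1) = 1/9
  weight(X=2) = 1/27
  weight(X=3) = 1/27
Total weight = 4/27 + 1/9 + 1/27 + 1/27 = 1/3
P(X=0 | obs) = 4/27 / 1/3 = 4/9
P(X=1 | obs) = 1/9 / 1/3 = 1/3
P(X=2 | obs) = 1/27 / 1/3 = 1/9
P(X=3 | obs) = 1/27 / 1/3 = 1/9

P(X = 1 | obs) = 1/3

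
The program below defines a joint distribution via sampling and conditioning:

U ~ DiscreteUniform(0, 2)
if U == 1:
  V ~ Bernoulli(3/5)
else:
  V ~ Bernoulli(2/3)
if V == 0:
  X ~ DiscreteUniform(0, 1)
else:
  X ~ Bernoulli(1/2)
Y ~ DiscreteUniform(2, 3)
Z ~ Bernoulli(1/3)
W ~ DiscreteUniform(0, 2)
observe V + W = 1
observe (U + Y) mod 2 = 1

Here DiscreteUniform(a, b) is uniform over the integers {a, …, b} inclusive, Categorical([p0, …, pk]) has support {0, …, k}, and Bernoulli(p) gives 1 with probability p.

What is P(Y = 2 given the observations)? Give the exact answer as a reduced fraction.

P(Y = 2 | obs) = 1/3

Enumerate traces; 24 have nonzero weight after conditioning:
  (U=0, V=0, X=0, Y=3, Z=0, W=1) weight 1/162
  (U=0, V=0, X=0, Y=3, Z=1, W=1) weight 1/324
  (U=0, V=0, X=1, Y=3, Z=0, W=1) weight 1/162
  (U=0, V=0, X=1, Y=3, Z=1, W=1) weight 1/324
  (U=0, V=1, X=0, Y=3, Z=0, W=0) weight 1/81
  (U=0, V=1, X=0, Y=3, Z=1, W=0) weight 1/162
  (U=0, V=1, X=1, Y=3, Z=0, W=0) weight 1/81
  (U=0, V=1, X=1, Y=3, Z=1, W=0) weight 1/162
  (U=1, V=0, X=0, Y=2, Z=0, W=1) weight 1/135
  … 15 more
Group by Y:
  weight(Y=2) = 1/18
  weight(Y=3) = 1/9
Total weight = 1/18 + 1/9 = 1/6
P(Y=2 | obs) = 1/18 / 1/6 = 1/3
P(Y=3 | obs) = 1/9 / 1/6 = 2/3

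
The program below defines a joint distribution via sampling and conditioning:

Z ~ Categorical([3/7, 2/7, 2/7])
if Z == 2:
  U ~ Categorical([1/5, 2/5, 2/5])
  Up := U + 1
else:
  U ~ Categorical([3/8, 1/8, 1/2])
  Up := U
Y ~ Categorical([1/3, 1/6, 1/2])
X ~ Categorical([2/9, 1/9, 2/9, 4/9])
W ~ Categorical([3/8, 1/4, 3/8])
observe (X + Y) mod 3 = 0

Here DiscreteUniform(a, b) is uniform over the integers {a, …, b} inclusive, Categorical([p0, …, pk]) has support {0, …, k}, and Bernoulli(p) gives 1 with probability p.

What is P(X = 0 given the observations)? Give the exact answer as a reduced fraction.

P(X = 0 | obs) = 4/17

Enumerate traces; 108 have nonzero weight after conditioning:
  (Z=0, U=0, Y=0, X=0, W=0) weight 1/224
  (Z=0, U=0, Y=0, X=0, W=1) weight 1/336
  (Z=0, U=0, Y=0, X=0, W=2) weight 1/224
  (Z=0, U=0, Y=0, X=3, W=0) weight 1/112
  (Z=0, U=0, Y=0, X=3, W=1) weight 1/168
  (Z=0, U=0, Y=0, X=3, W=2) weight 1/112
  (Z=0, U=0, Y=1, X=2, W=0) weight 1/448
  (Z=0, U=0, Y=1, X=2, W=1) weight 1/672
  (Z=0, U=0, Y=2, X=1, W=0) weight 3/896
  … 99 more
Group by X:
  weight(X=0) = 2/27
  weight(X=1) = 1/18
  weight(X=2) = 1/27
  weight(X=3) = 4/27
Total weight = 2/27 + 1/18 + 1/27 + 4/27 = 17/54
P(X=0 | obs) = 2/27 / 17/54 = 4/17
P(X=1 | obs) = 1/18 / 17/54 = 3/17
P(X=2 | obs) = 1/27 / 17/54 = 2/17
P(X=3 | obs) = 4/27 / 17/54 = 8/17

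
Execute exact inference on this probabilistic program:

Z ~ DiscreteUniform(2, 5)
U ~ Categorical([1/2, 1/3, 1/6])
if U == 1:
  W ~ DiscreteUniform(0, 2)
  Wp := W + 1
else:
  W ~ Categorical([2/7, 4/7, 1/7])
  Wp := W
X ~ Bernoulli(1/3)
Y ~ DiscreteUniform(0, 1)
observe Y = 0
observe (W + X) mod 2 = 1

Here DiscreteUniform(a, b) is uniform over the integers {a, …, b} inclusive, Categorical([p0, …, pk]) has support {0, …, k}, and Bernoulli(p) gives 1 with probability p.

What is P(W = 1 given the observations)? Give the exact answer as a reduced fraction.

Enumerate traces; 36 have nonzero weight after conditioning:
  (Z=2, U=0, W=0, X=1, Y=0) weight 1/168
  (Z=2, U=0, W=1, X=0, Y=0) weight 1/42
  (Z=2, U=0, W=2, X=1, Y=0) weight 1/336
  (Z=2, U=1, W=0, X=1, Y=0) weight 1/216
  (Z=2, U=1, W=1, X=0, Y=0) weight 1/108
  (Z=2, U=1, W=2, X=1, Y=0) weight 1/216
  (Z=2, U=2, W=0, X=1, Y=0) weight 1/504
  (Z=2, U=2, W=1, X=0, Y=0) weight 1/126
  … 28 more
Group by W:
  weight(W=0) = 19/378
  weight(W=1) = 31/189
  weight(W=2) = 13/378
Total weight = 19/378 + 31/189 + 13/378 = 47/189
P(W=0 | obs) = 19/378 / 47/189 = 19/94
P(W=1 | obs) = 31/189 / 47/189 = 31/47
P(W=2 | obs) = 13/378 / 47/189 = 13/94

P(W = 1 | obs) = 31/47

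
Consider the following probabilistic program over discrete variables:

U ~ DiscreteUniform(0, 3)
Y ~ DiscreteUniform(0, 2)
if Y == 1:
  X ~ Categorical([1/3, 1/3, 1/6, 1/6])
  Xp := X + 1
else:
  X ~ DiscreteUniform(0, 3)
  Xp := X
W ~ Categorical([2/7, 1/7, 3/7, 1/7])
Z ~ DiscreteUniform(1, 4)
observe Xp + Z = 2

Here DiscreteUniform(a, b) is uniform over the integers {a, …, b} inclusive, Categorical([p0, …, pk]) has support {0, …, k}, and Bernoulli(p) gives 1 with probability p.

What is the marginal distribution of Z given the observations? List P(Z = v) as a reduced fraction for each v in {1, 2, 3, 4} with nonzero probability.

P(Z=1) = 5/8, P(Z=2) = 3/8

Enumerate traces; 80 have nonzero weight after conditioning:
  (U=0, Y=0, X=0, W=0, Z=2) weight 1/672
  (U=0, Y=0, X=0, W=1, Z=2) weight 1/1344
  (U=0, Y=0, X=0, W=2, Z=2) weight 1/448
  (U=0, Y=0, X=0, W=3, Z=2) weight 1/1344
  (U=0, Y=0, X=1, W=0, Z=1) weight 1/672
  (U=0, Y=0, X=1, W=1, Z=1) weight 1/1344
  (U=0, Y=0, X=1, W=2, Z=1) weight 1/448
  (U=0, Y=0, X=1, W=3, Z=1) weight 1/1344
  … 72 more
Group by Z:
  weight(Z=1) = 5/72
  weight(Z=2) = 1/24
Total weight = 5/72 + 1/24 = 1/9
P(Z=1 | obs) = 5/72 / 1/9 = 5/8
P(Z=2 | obs) = 1/24 / 1/9 = 3/8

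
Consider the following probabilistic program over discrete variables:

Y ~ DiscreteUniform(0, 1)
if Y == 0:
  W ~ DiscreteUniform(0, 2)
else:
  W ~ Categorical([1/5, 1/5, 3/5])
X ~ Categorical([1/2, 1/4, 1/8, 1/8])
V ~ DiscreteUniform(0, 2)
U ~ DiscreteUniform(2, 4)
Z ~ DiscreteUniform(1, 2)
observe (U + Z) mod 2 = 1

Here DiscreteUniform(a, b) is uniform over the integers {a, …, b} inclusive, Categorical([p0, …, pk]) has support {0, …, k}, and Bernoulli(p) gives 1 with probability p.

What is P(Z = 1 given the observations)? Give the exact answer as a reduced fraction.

P(Z = 1 | obs) = 2/3

Enumerate traces; 216 have nonzero weight after conditioning:
  (Y=0, W=0, X=0, V=0, U=2, Z=1) weight 1/216
  (Y=0, W=0, X=0, V=0, U=3, Z=2) weight 1/216
  (Y=0, W=0, X=0, V=0, U=4, Z=1) weight 1/216
  (Y=0, W=0, X=0, V=1, U=2, Z=1) weight 1/216
  (Y=0, W=0, X=0, V=1, U=3, Z=2) weight 1/216
  (Y=0, W=0, X=0, V=1, U=4, Z=1) weight 1/216
  (Y=0, W=0, X=0, V=2, U=2, Z=1) weight 1/216
  (Y=0, W=0, X=0, V=2, U=3, Z=2) weight 1/216
  … 208 more
Group by Z:
  weight(Z=1) = 1/3
  weight(Z=2) = 1/6
Total weight = 1/3 + 1/6 = 1/2
P(Z=1 | obs) = 1/3 / 1/2 = 2/3
P(Z=2 | obs) = 1/6 / 1/2 = 1/3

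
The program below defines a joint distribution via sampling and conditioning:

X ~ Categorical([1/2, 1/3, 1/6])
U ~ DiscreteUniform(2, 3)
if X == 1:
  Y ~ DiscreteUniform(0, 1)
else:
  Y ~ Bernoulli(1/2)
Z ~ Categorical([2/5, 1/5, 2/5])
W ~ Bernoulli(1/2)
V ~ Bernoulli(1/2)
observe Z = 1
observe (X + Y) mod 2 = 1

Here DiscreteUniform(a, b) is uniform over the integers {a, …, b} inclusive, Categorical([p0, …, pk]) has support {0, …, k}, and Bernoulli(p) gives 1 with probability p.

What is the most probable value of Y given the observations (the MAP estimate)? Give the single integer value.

Enumerate traces; 24 have nonzero weight after conditioning:
  (X=0, U=2, Y=1, Z=1, W=0, V=0) weight 1/160
  (X=0, U=2, Y=1, Z=1, W=0, V=1) weight 1/160
  (X=0, U=2, Y=1, Z=1, W=1, V=0) weight 1/160
  (X=0, U=2, Y=1, Z=1, W=1, V=1) weight 1/160
  (X=0, U=3, Y=1, Z=1, W=0, V=0) weight 1/160
  (X=0, U=3, Y=1, Z=1, W=0, V=1) weight 1/160
  (X=0, U=3, Y=1, Z=1, W=1, V=0) weight 1/160
  (X=0, U=3, Y=1, Z=1, W=1, V=1) weight 1/160
  (X=1, U=2, Y=0, Z=1, W=0, V=0) weight 1/240
  … 15 more
Group by Y:
  weight(Y=0) = 1/30
  weight(Y=1) = 1/15
Total weight = 1/30 + 1/15 = 1/10
P(Y=0 | obs) = 1/30 / 1/10 = 1/3
P(Y=1 | obs) = 1/15 / 1/10 = 2/3
argmax = 1

argmax_v P(Y = v | obs) = 1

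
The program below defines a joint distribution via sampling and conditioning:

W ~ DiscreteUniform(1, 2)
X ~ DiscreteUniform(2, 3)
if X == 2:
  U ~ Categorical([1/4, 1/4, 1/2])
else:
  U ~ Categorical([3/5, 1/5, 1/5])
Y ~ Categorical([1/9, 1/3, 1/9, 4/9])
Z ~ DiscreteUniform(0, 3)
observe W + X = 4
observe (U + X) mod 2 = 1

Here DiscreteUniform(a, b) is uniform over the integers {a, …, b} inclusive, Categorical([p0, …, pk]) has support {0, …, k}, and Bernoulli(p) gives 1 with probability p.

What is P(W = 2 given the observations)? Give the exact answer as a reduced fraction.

Enumerate traces; 48 have nonzero weight after conditioning:
  (W=1, X=3, U=0, Y=0, Z=0) weight 1/240
  (W=1, X=3, U=0, Y=0, Z=1) weight 1/240
  (W=1, X=3, U=0, Y=0, Z=2) weight 1/240
  (W=1, X=3, U=0, Y=0, Z=3) weight 1/240
  (W=1, X=3, U=0, Y=1, Z=0) weight 1/80
  (W=1, X=3, U=0, Y=1, Z=1) weight 1/80
  (W=1, X=3, U=0, Y=1, Z=2) weight 1/80
  (W=1, X=3, U=0, Y=1, Z=3) weight 1/80
  (W=2, X=2, U=1, Y=0, Z=0) weight 1/576
  … 39 more
Group by W:
  weight(W=1) = 1/5
  weight(W=2) = 1/16
Total weight = 1/5 + 1/16 = 21/80
P(W=1 | obs) = 1/5 / 21/80 = 16/21
P(W=2 | obs) = 1/16 / 21/80 = 5/21

P(W = 2 | obs) = 5/21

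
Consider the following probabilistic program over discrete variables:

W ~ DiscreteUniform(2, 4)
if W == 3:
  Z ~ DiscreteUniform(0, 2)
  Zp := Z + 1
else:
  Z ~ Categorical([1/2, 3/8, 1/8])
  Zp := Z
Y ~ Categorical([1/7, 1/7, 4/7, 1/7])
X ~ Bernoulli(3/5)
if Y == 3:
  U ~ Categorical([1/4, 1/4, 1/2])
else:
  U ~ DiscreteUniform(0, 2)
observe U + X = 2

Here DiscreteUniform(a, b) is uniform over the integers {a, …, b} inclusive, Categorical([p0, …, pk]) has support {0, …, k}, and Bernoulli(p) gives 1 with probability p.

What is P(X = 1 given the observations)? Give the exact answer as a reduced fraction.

Enumerate traces; 72 have nonzero weight after conditioning:
  (W=2, Z=0, Y=0, X=0, U=2) weight 1/315
  (W=2, Z=0, Y=0, X=1, U=1) weight 1/210
  (W=2, Z=0, Y=1, X=0, U=2) weight 1/315
  (W=2, Z=0, Y=1, X=1, U=1) weight 1/210
  (W=2, Z=0, Y=2, X=0, U=2) weight 4/315
  (W=2, Z=0, Y=2, X=1, U=1) weight 2/105
  (W=2, Z=0, Y=3, X=0, U=2) weight 1/210
  (W=2, Z=0, Y=3, X=1, U=1) weight 1/280
  … 64 more
Group by X:
  weight(X=0) = 1/7
  weight(X=1) = 27/140
Total weight = 1/7 + 27/140 = 47/140
P(X=0 | obs) = 1/7 / 47/140 = 20/47
P(X=1 | obs) = 27/140 / 47/140 = 27/47

P(X = 1 | obs) = 27/47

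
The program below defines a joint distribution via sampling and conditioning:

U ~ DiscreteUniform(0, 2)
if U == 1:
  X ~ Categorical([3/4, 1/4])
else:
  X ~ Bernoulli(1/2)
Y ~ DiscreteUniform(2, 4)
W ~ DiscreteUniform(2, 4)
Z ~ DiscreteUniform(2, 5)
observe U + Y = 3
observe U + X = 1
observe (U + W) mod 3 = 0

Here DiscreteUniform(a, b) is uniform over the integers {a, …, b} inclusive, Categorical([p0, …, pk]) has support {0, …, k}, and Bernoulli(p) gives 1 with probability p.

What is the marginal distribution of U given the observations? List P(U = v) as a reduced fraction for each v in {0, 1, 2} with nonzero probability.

P(U=0) = 2/5, P(U=1) = 3/5

Enumerate traces; 8 have nonzero weight after conditioning:
  (U=0, X=1, Y=3, W=3, Z=2) weight 1/216
  (U=0, X=1, Y=3, W=3, Z=3) weight 1/216
  (U=0, X=1, Y=3, W=3, Z=4) weight 1/216
  (U=0, X=1, Y=3, W=3, Z=5) weight 1/216
  (U=1, X=0, Y=2, W=2, Z=2) weight 1/144
  (U=1, X=0, Y=2, W=2, Z=3) weight 1/144
  (U=1, X=0, Y=2, W=2, Z=4) weight 1/144
  (U=1, X=0, Y=2, W=2, Z=5) weight 1/144
Group by U:
  weight(U=0) = 1/54
  weight(U=1) = 1/36
Total weight = 1/54 + 1/36 = 5/108
P(U=0 | obs) = 1/54 / 5/108 = 2/5
P(U=1 | obs) = 1/36 / 5/108 = 3/5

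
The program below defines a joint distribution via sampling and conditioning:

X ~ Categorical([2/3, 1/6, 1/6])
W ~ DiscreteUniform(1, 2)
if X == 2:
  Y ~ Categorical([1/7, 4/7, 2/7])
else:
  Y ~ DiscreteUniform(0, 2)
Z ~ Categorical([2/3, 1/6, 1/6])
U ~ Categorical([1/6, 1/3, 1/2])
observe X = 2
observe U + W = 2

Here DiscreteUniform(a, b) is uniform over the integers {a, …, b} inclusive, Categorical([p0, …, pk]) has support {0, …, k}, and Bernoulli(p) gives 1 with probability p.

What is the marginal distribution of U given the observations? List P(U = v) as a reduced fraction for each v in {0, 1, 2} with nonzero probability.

Enumerate traces; 18 have nonzero weight after conditioning:
  (X=2, W=1, Y=0, Z=0, U=1) weight 1/378
  (X=2, W=1, Y=0, Z=1, U=1) weight 1/1512
  (X=2, W=1, Y=0, Z=2, U=1) weight 1/1512
  (X=2, W=1, Y=1, Z=0, U=1) weight 2/189
  (X=2, W=1, Y=1, Z=1, U=1) weight 1/378
  (X=2, W=1, Y=1, Z=2, U=1) weight 1/378
  (X=2, W=1, Y=2, Z=0, U=1) weight 1/189
  (X=2, W=1, Y=2, Z=1, U=1) weight 1/756
  (X=2, W=2, Y=0, Z=0, U=0) weight 1/756
  … 9 more
Group by U:
  weight(U=0) = 1/72
  weight(U=1) = 1/36
Total weight = 1/72 + 1/36 = 1/24
P(U=0 | obs) = 1/72 / 1/24 = 1/3
P(U=1 | obs) = 1/36 / 1/24 = 2/3

P(U=0) = 1/3, P(U=1) = 2/3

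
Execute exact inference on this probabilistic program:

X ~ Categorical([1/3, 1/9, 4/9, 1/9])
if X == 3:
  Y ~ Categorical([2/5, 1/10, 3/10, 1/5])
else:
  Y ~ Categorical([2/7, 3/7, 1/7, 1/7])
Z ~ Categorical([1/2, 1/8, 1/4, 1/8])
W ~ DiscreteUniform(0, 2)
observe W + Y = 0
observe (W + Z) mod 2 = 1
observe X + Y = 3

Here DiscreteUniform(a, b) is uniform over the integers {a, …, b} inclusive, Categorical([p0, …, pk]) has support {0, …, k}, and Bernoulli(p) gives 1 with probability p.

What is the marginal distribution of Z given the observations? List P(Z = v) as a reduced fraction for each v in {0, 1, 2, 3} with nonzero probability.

Enumerate traces; 2 have nonzero weight after conditioning:
  (X=3, Y=0, Z=1, W=0) weight 1/540
  (X=3, Y=0, Z=3, W=0) weight 1/540
Group by Z:
  weight(Z=1) = 1/540
  weight(Z=3) = 1/540
Total weight = 1/540 + 1/540 = 1/270
P(Z=1 | obs) = 1/540 / 1/270 = 1/2
P(Z=3 | obs) = 1/540 / 1/270 = 1/2

P(Z=1) = 1/2, P(Z=3) = 1/2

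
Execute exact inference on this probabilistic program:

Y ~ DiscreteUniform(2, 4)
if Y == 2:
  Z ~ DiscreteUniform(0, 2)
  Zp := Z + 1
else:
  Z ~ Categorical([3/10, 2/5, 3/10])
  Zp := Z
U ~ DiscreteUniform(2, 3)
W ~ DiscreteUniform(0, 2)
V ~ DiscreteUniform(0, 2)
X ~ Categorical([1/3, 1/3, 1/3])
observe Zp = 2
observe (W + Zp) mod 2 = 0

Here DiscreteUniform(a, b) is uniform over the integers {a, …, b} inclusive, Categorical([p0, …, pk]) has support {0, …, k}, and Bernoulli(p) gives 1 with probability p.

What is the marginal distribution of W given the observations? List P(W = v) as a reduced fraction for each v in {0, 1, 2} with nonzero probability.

Enumerate traces; 108 have nonzero weight after conditioning:
  (Y=2, Z=1, U=2, W=0, V=0, X=0) weight 1/486
  (Y=2, Z=1, U=2, W=0, V=0, X=1) weight 1/486
  (Y=2, Z=1, U=2, W=0, V=0, X=2) weight 1/486
  (Y=2, Z=1, U=2, W=0, V=1, X=0) weight 1/486
  (Y=2, Z=1, U=2, W=0, V=1, X=1) weight 1/486
  (Y=2, Z=1, U=2, W=0, V=1, X=2) weight 1/486
  (Y=2, Z=1, U=2, W=0, V=2, X=0) weight 1/486
  (Y=2, Z=1, U=2, W=0, V=2, X=1) weight 1/486
  (Y=2, Z=1, U=2, W=2, V=0, X=0) weight 1/486
  … 99 more
Group by W:
  weight(W=0) = 14/135
  weight(W=2) = 14/135
Total weight = 14/135 + 14/135 = 28/135
P(W=0 | obs) = 14/135 / 28/135 = 1/2
P(W=2 | obs) = 14/135 / 28/135 = 1/2

P(W=0) = 1/2, P(W=2) = 1/2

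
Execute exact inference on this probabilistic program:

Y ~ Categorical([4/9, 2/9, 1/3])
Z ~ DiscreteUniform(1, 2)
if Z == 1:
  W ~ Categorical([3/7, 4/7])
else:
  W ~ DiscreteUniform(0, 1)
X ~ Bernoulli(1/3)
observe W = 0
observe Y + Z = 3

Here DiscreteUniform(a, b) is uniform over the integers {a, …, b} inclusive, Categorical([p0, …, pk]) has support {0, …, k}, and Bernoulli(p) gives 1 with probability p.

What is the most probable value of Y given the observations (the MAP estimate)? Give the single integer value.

Enumerate traces; 4 have nonzero weight after conditioning:
  (Y=1, Z=2, W=0, X=0) weight 1/27
  (Y=1, Z=2, W=0, X=1) weight 1/54
  (Y=2, Z=1, W=0, X=0) weight 1/21
  (Y=2, Z=1, W=0, X=1) weight 1/42
Group by Y:
  weight(Y=1) = 1/18
  weight(Y=2) = 1/14
Total weight = 1/18 + 1/14 = 8/63
P(Y=1 | obs) = 1/18 / 8/63 = 7/16
P(Y=2 | obs) = 1/14 / 8/63 = 9/16
argmax = 2

argmax_v P(Y = v | obs) = 2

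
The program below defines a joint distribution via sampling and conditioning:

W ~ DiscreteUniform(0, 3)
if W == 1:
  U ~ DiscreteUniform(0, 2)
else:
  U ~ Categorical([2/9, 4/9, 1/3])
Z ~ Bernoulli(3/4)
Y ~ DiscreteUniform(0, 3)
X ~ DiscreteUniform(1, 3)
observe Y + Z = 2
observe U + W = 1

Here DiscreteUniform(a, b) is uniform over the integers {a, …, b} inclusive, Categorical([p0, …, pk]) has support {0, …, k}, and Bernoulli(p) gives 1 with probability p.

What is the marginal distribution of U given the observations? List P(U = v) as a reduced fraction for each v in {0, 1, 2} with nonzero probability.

P(U=0) = 3/7, P(U=1) = 4/7

Enumerate traces; 12 have nonzero weight after conditioning:
  (W=0, U=1, Z=0, Y=2, X=1) weight 1/432
  (W=0, U=1, Z=0, Y=2, X=2) weight 1/432
  (W=0, U=1, Z=0, Y=2, X=3) weight 1/432
  (W=0, U=1, Z=1, Y=1, X=1) weight 1/144
  (W=0, U=1, Z=1, Y=1, X=2) weight 1/144
  (W=0, U=1, Z=1, Y=1, X=3) weight 1/144
  (W=1, U=0, Z=0, Y=2, X=1) weight 1/576
  (W=1, U=0, Z=0, Y=2, X=2) weight 1/576
  … 4 more
Group by U:
  weight(U=0) = 1/48
  weight(U=1) = 1/36
Total weight = 1/48 + 1/36 = 7/144
P(U=0 | obs) = 1/48 / 7/144 = 3/7
P(U=1 | obs) = 1/36 / 7/144 = 4/7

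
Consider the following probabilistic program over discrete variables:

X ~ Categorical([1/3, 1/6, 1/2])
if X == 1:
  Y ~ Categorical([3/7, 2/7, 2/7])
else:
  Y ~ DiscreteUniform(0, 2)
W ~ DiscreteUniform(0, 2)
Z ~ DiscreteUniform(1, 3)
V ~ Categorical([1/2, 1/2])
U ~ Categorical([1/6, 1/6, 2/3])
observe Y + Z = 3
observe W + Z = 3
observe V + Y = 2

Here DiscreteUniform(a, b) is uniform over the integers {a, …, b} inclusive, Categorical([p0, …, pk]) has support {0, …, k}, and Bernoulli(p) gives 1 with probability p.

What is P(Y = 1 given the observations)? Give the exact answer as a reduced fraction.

Enumerate traces; 18 have nonzero weight after conditioning:
  (X=0, Y=1, W=1, Z=2, V=1, U=0) weight 1/972
  (X=0, Y=1, W=1, Z=2, V=1, U=1) weight 1/972
  (X=0, Y=1, W=1, Z=2, V=1, U=2) weight 1/243
  (X=0, Y=2, W=2, Z=1, V=0, U=0) weight 1/972
  (X=0, Y=2, W=2, Z=1, V=0, U=1) weight 1/972
  (X=0, Y=2, W=2, Z=1, V=0, U=2) weight 1/243
  (X=1, Y=1, W=1, Z=2, V=1, U=0) weight 1/2268
  (X=1, Y=1, W=1, Z=2, V=1, U=1) weight 1/2268
  … 10 more
Group by Y:
  weight(Y=1) = 41/2268
  weight(Y=2) = 41/2268
Total weight = 41/2268 + 41/2268 = 41/1134
P(Y=1 | obs) = 41/2268 / 41/1134 = 1/2
P(Y=2 | obs) = 41/2268 / 41/1134 = 1/2

P(Y = 1 | obs) = 1/2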